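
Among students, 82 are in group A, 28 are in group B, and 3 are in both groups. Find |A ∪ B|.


|A ∪ B| = |A| + |B| - |A ∩ B|
= 82 + 28 - 3
= 107

|A ∪ B| = 107


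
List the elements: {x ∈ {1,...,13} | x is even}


Checking each candidate:
Condition: even numbers in {1,...,13}
Result = {2, 4, 6, 8, 10, 12}

{2, 4, 6, 8, 10, 12}


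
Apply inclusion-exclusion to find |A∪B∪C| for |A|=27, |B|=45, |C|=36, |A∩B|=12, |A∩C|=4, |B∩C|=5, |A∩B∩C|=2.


|A∪B∪C| = |A|+|B|+|C| - |A∩B|-|A∩C|-|B∩C| + |A∩B∩C|
= 27+45+36 - 12-4-5 + 2
= 108 - 21 + 2
= 89

|A ∪ B ∪ C| = 89


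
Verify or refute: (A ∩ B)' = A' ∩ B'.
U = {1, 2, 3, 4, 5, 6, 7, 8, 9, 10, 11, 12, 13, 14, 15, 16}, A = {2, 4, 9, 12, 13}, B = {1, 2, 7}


LHS: A ∩ B = {2}
(A ∩ B)' = U \ (A ∩ B) = {1, 3, 4, 5, 6, 7, 8, 9, 10, 11, 12, 13, 14, 15, 16}
A' = {1, 3, 5, 6, 7, 8, 10, 11, 14, 15, 16}, B' = {3, 4, 5, 6, 8, 9, 10, 11, 12, 13, 14, 15, 16}
Claimed RHS: A' ∩ B' = {3, 5, 6, 8, 10, 11, 14, 15, 16}
Identity is INVALID: LHS = {1, 3, 4, 5, 6, 7, 8, 9, 10, 11, 12, 13, 14, 15, 16} but the RHS claimed here equals {3, 5, 6, 8, 10, 11, 14, 15, 16}. The correct form is (A ∩ B)' = A' ∪ B'.

Identity is invalid: (A ∩ B)' = {1, 3, 4, 5, 6, 7, 8, 9, 10, 11, 12, 13, 14, 15, 16} but A' ∩ B' = {3, 5, 6, 8, 10, 11, 14, 15, 16}. The correct De Morgan law is (A ∩ B)' = A' ∪ B'.


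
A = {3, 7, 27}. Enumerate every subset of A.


|A| = 3, so |P(A)| = 2^3 = 8
Enumerate subsets by cardinality (0 to 3):
∅, {3}, {7}, {27}, {3, 7}, {3, 27}, {7, 27}, {3, 7, 27}

P(A) has 8 subsets: ∅, {3}, {7}, {27}, {3, 7}, {3, 27}, {7, 27}, {3, 7, 27}


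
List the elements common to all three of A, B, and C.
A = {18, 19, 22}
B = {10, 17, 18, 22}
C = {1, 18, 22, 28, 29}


A ∩ B = {18, 22}
(A ∩ B) ∩ C = {18, 22}

A ∩ B ∩ C = {18, 22}


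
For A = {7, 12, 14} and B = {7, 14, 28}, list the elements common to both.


A ∩ B = elements in both A and B
A = {7, 12, 14}
B = {7, 14, 28}
A ∩ B = {7, 14}

A ∩ B = {7, 14}


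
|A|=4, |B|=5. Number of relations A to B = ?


A relation from A to B is any subset of A × B.
|A × B| = 4 × 5 = 20
# relations = 2^|A × B| = 2^20 = 1048576

Number of relations = 1048576


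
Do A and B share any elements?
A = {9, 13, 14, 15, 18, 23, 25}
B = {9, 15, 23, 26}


Disjoint means A ∩ B = ∅.
A ∩ B = {9, 15, 23}
A ∩ B ≠ ∅, so A and B are NOT disjoint.

Yes — A and B share the element(s) of A ∩ B = {9, 15, 23}, so they are not disjoint


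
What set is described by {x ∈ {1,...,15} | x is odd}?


Checking each candidate:
Condition: odd numbers in {1,...,15}
Result = {1, 3, 5, 7, 9, 11, 13, 15}

{1, 3, 5, 7, 9, 11, 13, 15}


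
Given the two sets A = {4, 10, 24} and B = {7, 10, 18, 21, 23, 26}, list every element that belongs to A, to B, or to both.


A ∪ B = all elements in A or B (or both)
A = {4, 10, 24}
B = {7, 10, 18, 21, 23, 26}
A ∪ B = {4, 7, 10, 18, 21, 23, 24, 26}

A ∪ B = {4, 7, 10, 18, 21, 23, 24, 26}


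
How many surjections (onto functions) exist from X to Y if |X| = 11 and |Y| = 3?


n = |X| = 11, k = |Y| = 3. Surjections via inclusion-exclusion:
S(n,k) = Σ(-1)^i × C(k,i) × (k-i)^n, i=0 to k
i=0: (-1)^0×C(3,0)×3^11 = 177147
i=1: (-1)^1×C(3,1)×2^11 = -6144
i=2: (-1)^2×C(3,2)×1^11 = 3
i=3: (-1)^3×C(3,3)×0^11 = 0
Total = 171006

Number of surjections = 171006


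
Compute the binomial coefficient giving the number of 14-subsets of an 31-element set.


C(n,k) = n! / (k!(n-k)!)
C(31,14) = 31! / (14!17!)
= 265182525

C(31,14) = 265182525


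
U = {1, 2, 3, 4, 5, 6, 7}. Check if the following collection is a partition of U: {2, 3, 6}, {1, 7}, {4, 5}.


A partition requires: (1) non-empty parts, (2) pairwise disjoint, (3) union = U
Parts: {2, 3, 6}, {1, 7}, {4, 5}
Union of parts: {1, 2, 3, 4, 5, 6, 7}
U = {1, 2, 3, 4, 5, 6, 7}
All non-empty? True
Pairwise disjoint? True
Covers U? True

Yes, valid partition


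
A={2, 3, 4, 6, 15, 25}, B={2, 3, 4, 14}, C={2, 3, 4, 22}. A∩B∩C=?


A ∩ B = {2, 3, 4}
(A ∩ B) ∩ C = {2, 3, 4}

A ∩ B ∩ C = {2, 3, 4}


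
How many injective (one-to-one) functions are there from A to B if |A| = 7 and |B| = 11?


An injection sends each of |A| = 7 inputs to a distinct output in B.
# injections = |B|·(|B|-1)·…·(|B|-|A|+1) = 11! / (11 - 7)!
= 11 × 10 × 9 × 8 × 7 × 6 × 5
= 1663200

Number of injections = 1663200


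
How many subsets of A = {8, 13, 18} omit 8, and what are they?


A subset of A that omits 8 is a subset of A \ {8}, so there are 2^(n-1) = 2^2 = 4 of them.
Subsets excluding 8: ∅, {13}, {18}, {13, 18}

Subsets excluding 8 (4 total): ∅, {13}, {18}, {13, 18}


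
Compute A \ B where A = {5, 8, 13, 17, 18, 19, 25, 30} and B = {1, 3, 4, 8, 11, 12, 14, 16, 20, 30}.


A \ B = elements in A but not in B
A = {5, 8, 13, 17, 18, 19, 25, 30}
B = {1, 3, 4, 8, 11, 12, 14, 16, 20, 30}
Remove from A any elements in B
A \ B = {5, 13, 17, 18, 19, 25}

A \ B = {5, 13, 17, 18, 19, 25}


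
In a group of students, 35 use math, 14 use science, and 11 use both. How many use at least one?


|A ∪ B| = |A| + |B| - |A ∩ B|
= 35 + 14 - 11
= 38

|A ∪ B| = 38


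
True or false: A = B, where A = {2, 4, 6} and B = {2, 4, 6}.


Two sets are equal iff they have exactly the same elements.
A = {2, 4, 6}
B = {2, 4, 6}
Same elements → A = B

Yes, A = B


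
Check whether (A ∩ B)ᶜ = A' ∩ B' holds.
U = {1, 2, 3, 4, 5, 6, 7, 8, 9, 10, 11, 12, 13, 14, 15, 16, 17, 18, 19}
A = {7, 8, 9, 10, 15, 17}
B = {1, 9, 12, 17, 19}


LHS: A ∩ B = {9, 17}
(A ∩ B)' = U \ (A ∩ B) = {1, 2, 3, 4, 5, 6, 7, 8, 10, 11, 12, 13, 14, 15, 16, 18, 19}
A' = {1, 2, 3, 4, 5, 6, 11, 12, 13, 14, 16, 18, 19}, B' = {2, 3, 4, 5, 6, 7, 8, 10, 11, 13, 14, 15, 16, 18}
Claimed RHS: A' ∩ B' = {2, 3, 4, 5, 6, 11, 13, 14, 16, 18}
Identity is INVALID: LHS = {1, 2, 3, 4, 5, 6, 7, 8, 10, 11, 12, 13, 14, 15, 16, 18, 19} but the RHS claimed here equals {2, 3, 4, 5, 6, 11, 13, 14, 16, 18}. The correct form is (A ∩ B)' = A' ∪ B'.

Identity is invalid: (A ∩ B)' = {1, 2, 3, 4, 5, 6, 7, 8, 10, 11, 12, 13, 14, 15, 16, 18, 19} but A' ∩ B' = {2, 3, 4, 5, 6, 11, 13, 14, 16, 18}. The correct De Morgan law is (A ∩ B)' = A' ∪ B'.


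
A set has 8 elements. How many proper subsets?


Total subsets = 2^n = 2^8 = 256
Proper subsets exclude the set itself: 2^n - 1
= 256 - 1
= 255

Number of proper subsets = 255


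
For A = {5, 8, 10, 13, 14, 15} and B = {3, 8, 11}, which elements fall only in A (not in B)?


A = {5, 8, 10, 13, 14, 15}
B = {3, 8, 11}
Region: only in A (not in B)
Elements: {5, 10, 13, 14, 15}

Elements only in A (not in B): {5, 10, 13, 14, 15}


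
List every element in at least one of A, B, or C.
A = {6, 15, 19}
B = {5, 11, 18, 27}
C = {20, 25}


A ∪ B = {5, 6, 11, 15, 18, 19, 27}
(A ∪ B) ∪ C = {5, 6, 11, 15, 18, 19, 20, 25, 27}

A ∪ B ∪ C = {5, 6, 11, 15, 18, 19, 20, 25, 27}


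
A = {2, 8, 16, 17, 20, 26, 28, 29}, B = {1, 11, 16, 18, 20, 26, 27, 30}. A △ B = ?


A △ B = (A \ B) ∪ (B \ A) = elements in exactly one of A or B
A \ B = {2, 8, 17, 28, 29}
B \ A = {1, 11, 18, 27, 30}
A △ B = {1, 2, 8, 11, 17, 18, 27, 28, 29, 30}

A △ B = {1, 2, 8, 11, 17, 18, 27, 28, 29, 30}


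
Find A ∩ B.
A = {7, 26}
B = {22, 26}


A ∩ B = elements in both A and B
A = {7, 26}
B = {22, 26}
A ∩ B = {26}

A ∩ B = {26}


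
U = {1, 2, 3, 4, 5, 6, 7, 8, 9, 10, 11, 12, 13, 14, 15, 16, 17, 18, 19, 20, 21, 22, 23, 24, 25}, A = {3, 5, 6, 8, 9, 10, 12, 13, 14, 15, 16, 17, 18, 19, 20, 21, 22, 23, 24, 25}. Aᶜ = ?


Aᶜ = U \ A = elements in U but not in A
U = {1, 2, 3, 4, 5, 6, 7, 8, 9, 10, 11, 12, 13, 14, 15, 16, 17, 18, 19, 20, 21, 22, 23, 24, 25}
A = {3, 5, 6, 8, 9, 10, 12, 13, 14, 15, 16, 17, 18, 19, 20, 21, 22, 23, 24, 25}
Aᶜ = {1, 2, 4, 7, 11}

Aᶜ = {1, 2, 4, 7, 11}


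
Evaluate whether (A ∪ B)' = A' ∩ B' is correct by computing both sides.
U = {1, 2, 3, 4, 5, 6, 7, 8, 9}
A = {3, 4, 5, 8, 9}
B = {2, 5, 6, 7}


LHS: A ∪ B = {2, 3, 4, 5, 6, 7, 8, 9}
(A ∪ B)' = U \ (A ∪ B) = {1}
A' = {1, 2, 6, 7}, B' = {1, 3, 4, 8, 9}
Claimed RHS: A' ∩ B' = {1}
Identity is VALID: LHS = RHS = {1} ✓

Identity is valid. (A ∪ B)' = A' ∩ B' = {1}


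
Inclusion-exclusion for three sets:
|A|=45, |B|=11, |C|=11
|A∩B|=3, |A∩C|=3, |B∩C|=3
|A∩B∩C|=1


|A∪B∪C| = |A|+|B|+|C| - |A∩B|-|A∩C|-|B∩C| + |A∩B∩C|
= 45+11+11 - 3-3-3 + 1
= 67 - 9 + 1
= 59

|A ∪ B ∪ C| = 59


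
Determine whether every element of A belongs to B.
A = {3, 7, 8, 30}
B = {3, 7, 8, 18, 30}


A ⊆ B means every element of A is in B.
All elements of A are in B.
So A ⊆ B.

Yes, A ⊆ B


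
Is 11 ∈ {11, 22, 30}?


A = {11, 22, 30}
Checking if 11 is in A
11 is in A → True

11 ∈ A


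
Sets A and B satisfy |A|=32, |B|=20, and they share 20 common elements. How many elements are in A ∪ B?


|A ∪ B| = |A| + |B| - |A ∩ B|
= 32 + 20 - 20
= 32

|A ∪ B| = 32


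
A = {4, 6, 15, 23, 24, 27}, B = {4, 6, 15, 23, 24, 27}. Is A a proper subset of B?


A ⊂ B requires: A ⊆ B AND A ≠ B.
A ⊆ B? Yes
A = B? Yes
A = B, so A is not a PROPER subset.

No, A is not a proper subset of B


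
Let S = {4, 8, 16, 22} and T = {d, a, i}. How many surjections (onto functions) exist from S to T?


n = |S| = 4, k = |T| = 3. Surjections via inclusion-exclusion:
S(n,k) = Σ(-1)^i × C(k,i) × (k-i)^n, i=0 to k
i=0: (-1)^0×C(3,0)×3^4 = 81
i=1: (-1)^1×C(3,1)×2^4 = -48
i=2: (-1)^2×C(3,2)×1^4 = 3
i=3: (-1)^3×C(3,3)×0^4 = 0
Total = 36

Number of surjections = 36


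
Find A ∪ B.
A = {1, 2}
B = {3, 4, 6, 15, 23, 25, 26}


A ∪ B = all elements in A or B (or both)
A = {1, 2}
B = {3, 4, 6, 15, 23, 25, 26}
A ∪ B = {1, 2, 3, 4, 6, 15, 23, 25, 26}

A ∪ B = {1, 2, 3, 4, 6, 15, 23, 25, 26}


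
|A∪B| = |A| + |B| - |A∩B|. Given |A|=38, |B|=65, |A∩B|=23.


|A ∪ B| = |A| + |B| - |A ∩ B|
= 38 + 65 - 23
= 80

|A ∪ B| = 80


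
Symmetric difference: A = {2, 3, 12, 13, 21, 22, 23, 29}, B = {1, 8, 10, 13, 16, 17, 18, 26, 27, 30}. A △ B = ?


A △ B = (A \ B) ∪ (B \ A) = elements in exactly one of A or B
A \ B = {2, 3, 12, 21, 22, 23, 29}
B \ A = {1, 8, 10, 16, 17, 18, 26, 27, 30}
A △ B = {1, 2, 3, 8, 10, 12, 16, 17, 18, 21, 22, 23, 26, 27, 29, 30}

A △ B = {1, 2, 3, 8, 10, 12, 16, 17, 18, 21, 22, 23, 26, 27, 29, 30}


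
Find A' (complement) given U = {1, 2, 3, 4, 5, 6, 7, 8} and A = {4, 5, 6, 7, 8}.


Aᶜ = U \ A = elements in U but not in A
U = {1, 2, 3, 4, 5, 6, 7, 8}
A = {4, 5, 6, 7, 8}
Aᶜ = {1, 2, 3}

Aᶜ = {1, 2, 3}


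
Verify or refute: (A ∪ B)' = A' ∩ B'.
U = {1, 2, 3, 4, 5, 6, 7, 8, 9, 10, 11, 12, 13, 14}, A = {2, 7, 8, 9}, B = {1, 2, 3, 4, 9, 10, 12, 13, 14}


LHS: A ∪ B = {1, 2, 3, 4, 7, 8, 9, 10, 12, 13, 14}
(A ∪ B)' = U \ (A ∪ B) = {5, 6, 11}
A' = {1, 3, 4, 5, 6, 10, 11, 12, 13, 14}, B' = {5, 6, 7, 8, 11}
Claimed RHS: A' ∩ B' = {5, 6, 11}
Identity is VALID: LHS = RHS = {5, 6, 11} ✓

Identity is valid. (A ∪ B)' = A' ∩ B' = {5, 6, 11}


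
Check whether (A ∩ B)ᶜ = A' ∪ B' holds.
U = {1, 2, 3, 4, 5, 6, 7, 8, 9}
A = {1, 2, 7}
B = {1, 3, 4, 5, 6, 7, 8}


LHS: A ∩ B = {1, 7}
(A ∩ B)' = U \ (A ∩ B) = {2, 3, 4, 5, 6, 8, 9}
A' = {3, 4, 5, 6, 8, 9}, B' = {2, 9}
Claimed RHS: A' ∪ B' = {2, 3, 4, 5, 6, 8, 9}
Identity is VALID: LHS = RHS = {2, 3, 4, 5, 6, 8, 9} ✓

Identity is valid. (A ∩ B)' = A' ∪ B' = {2, 3, 4, 5, 6, 8, 9}


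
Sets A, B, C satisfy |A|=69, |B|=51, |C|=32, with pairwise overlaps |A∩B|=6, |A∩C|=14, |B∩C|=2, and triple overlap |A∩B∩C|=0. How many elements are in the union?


|A∪B∪C| = |A|+|B|+|C| - |A∩B|-|A∩C|-|B∩C| + |A∩B∩C|
= 69+51+32 - 6-14-2 + 0
= 152 - 22 + 0
= 130

|A ∪ B ∪ C| = 130


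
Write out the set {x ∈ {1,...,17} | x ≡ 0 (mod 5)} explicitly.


Checking each candidate:
Condition: x in {1,...,17} with x ≡ 0 (mod 5)
Result = {5, 10, 15}

{5, 10, 15}


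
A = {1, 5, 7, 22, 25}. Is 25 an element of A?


A = {1, 5, 7, 22, 25}
Checking if 25 is in A
25 is in A → True

25 ∈ A


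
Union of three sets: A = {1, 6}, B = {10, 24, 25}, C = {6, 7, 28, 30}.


A ∪ B = {1, 6, 10, 24, 25}
(A ∪ B) ∪ C = {1, 6, 7, 10, 24, 25, 28, 30}

A ∪ B ∪ C = {1, 6, 7, 10, 24, 25, 28, 30}


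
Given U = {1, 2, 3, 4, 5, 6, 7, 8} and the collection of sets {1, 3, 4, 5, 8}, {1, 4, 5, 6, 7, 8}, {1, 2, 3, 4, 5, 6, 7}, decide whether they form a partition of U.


A partition requires: (1) non-empty parts, (2) pairwise disjoint, (3) union = U
Parts: {1, 3, 4, 5, 8}, {1, 4, 5, 6, 7, 8}, {1, 2, 3, 4, 5, 6, 7}
Union of parts: {1, 2, 3, 4, 5, 6, 7, 8}
U = {1, 2, 3, 4, 5, 6, 7, 8}
All non-empty? True
Pairwise disjoint? False
Covers U? True

No, not a valid partition


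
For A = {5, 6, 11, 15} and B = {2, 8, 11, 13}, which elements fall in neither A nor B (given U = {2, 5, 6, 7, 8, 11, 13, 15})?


A = {5, 6, 11, 15}
B = {2, 8, 11, 13}
Region: in neither A nor B (given U = {2, 5, 6, 7, 8, 11, 13, 15})
Elements: {7}

Elements in neither A nor B (given U = {2, 5, 6, 7, 8, 11, 13, 15}): {7}


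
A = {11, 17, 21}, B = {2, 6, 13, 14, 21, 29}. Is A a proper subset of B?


A ⊂ B requires: A ⊆ B AND A ≠ B.
A ⊆ B? No
A ⊄ B, so A is not a proper subset.

No, A is not a proper subset of B


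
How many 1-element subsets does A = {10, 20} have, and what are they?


|A| = 2, so A has C(2,1) = 2 subsets of size 1.
Enumerate by choosing 1 elements from A at a time:
{10}, {20}

1-element subsets (2 total): {10}, {20}


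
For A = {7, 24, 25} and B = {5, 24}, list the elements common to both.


A ∩ B = elements in both A and B
A = {7, 24, 25}
B = {5, 24}
A ∩ B = {24}

A ∩ B = {24}


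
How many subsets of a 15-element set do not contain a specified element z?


Subsets of A avoiding z are subsets of A \ {z}, which has 14 elements.
Count = 2^(n-1) = 2^14
= 16384

Number of subsets avoiding z = 16384


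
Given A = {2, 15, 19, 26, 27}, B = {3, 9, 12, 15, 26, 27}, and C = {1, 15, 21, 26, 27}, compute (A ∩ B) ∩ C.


A ∩ B = {15, 26, 27}
(A ∩ B) ∩ C = {15, 26, 27}

A ∩ B ∩ C = {15, 26, 27}


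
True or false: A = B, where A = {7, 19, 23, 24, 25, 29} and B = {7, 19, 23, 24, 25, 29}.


Two sets are equal iff they have exactly the same elements.
A = {7, 19, 23, 24, 25, 29}
B = {7, 19, 23, 24, 25, 29}
Same elements → A = B

Yes, A = B


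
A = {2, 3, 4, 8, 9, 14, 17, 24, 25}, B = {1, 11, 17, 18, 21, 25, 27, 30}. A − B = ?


A \ B = elements in A but not in B
A = {2, 3, 4, 8, 9, 14, 17, 24, 25}
B = {1, 11, 17, 18, 21, 25, 27, 30}
Remove from A any elements in B
A \ B = {2, 3, 4, 8, 9, 14, 24}

A \ B = {2, 3, 4, 8, 9, 14, 24}


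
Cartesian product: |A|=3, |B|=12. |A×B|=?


|A × B| = |A| × |B|
= 3 × 12
= 36

|A × B| = 36


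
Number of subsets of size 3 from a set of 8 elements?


C(n,k) = n! / (k!(n-k)!)
C(8,3) = 8! / (3!5!)
= 56

C(8,3) = 56


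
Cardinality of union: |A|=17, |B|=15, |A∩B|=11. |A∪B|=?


|A ∪ B| = |A| + |B| - |A ∩ B|
= 17 + 15 - 11
= 21

|A ∪ B| = 21


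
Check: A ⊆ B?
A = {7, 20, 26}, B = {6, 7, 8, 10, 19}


A ⊆ B means every element of A is in B.
Elements in A not in B: {20, 26}
So A ⊄ B.

No, A ⊄ B


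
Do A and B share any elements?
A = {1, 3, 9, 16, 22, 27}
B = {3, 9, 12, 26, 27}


Disjoint means A ∩ B = ∅.
A ∩ B = {3, 9, 27}
A ∩ B ≠ ∅, so A and B are NOT disjoint.

Yes — A and B share the element(s) of A ∩ B = {3, 9, 27}, so they are not disjoint


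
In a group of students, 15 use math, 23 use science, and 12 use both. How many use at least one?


|A ∪ B| = |A| + |B| - |A ∩ B|
= 15 + 23 - 12
= 26

|A ∪ B| = 26


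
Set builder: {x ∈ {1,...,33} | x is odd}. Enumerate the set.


Checking each candidate:
Condition: odd numbers in {1,...,33}
Result = {1, 3, 5, 7, 9, 11, 13, 15, 17, 19, 21, 23, 25, 27, 29, 31, 33}

{1, 3, 5, 7, 9, 11, 13, 15, 17, 19, 21, 23, 25, 27, 29, 31, 33}


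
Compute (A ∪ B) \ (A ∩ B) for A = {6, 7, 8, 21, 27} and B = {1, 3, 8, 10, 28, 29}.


A △ B = (A \ B) ∪ (B \ A) = elements in exactly one of A or B
A \ B = {6, 7, 21, 27}
B \ A = {1, 3, 10, 28, 29}
A △ B = {1, 3, 6, 7, 10, 21, 27, 28, 29}

A △ B = {1, 3, 6, 7, 10, 21, 27, 28, 29}


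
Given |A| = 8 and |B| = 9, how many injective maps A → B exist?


An injection sends each of |A| = 8 inputs to a distinct output in B.
# injections = |B|·(|B|-1)·…·(|B|-|A|+1) = 9! / (9 - 8)!
= 9 × 8 × 7 × 6 × 5 × 4 × 3 × 2
= 362880

Number of injections = 362880


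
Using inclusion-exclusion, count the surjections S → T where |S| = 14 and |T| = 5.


n = |S| = 14, k = |T| = 5. Surjections via inclusion-exclusion:
S(n,k) = Σ(-1)^i × C(k,i) × (k-i)^n, i=0 to k
i=0: (-1)^0×C(5,0)×5^14 = 6103515625
i=1: (-1)^1×C(5,1)×4^14 = -1342177280
i=2: (-1)^2×C(5,2)×3^14 = 47829690
i=3: (-1)^3×C(5,3)×2^14 = -163840
i=4: (-1)^4×C(5,4)×1^14 = 5
i=5: (-1)^5×C(5,5)×0^14 = 0
Total = 4809004200

Number of surjections = 4809004200


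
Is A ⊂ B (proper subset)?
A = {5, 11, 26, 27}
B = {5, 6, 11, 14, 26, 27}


A ⊂ B requires: A ⊆ B AND A ≠ B.
A ⊆ B? Yes
A = B? No
A ⊂ B: Yes (A is a proper subset of B)

Yes, A ⊂ B


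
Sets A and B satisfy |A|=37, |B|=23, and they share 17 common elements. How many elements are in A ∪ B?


|A ∪ B| = |A| + |B| - |A ∩ B|
= 37 + 23 - 17
= 43

|A ∪ B| = 43


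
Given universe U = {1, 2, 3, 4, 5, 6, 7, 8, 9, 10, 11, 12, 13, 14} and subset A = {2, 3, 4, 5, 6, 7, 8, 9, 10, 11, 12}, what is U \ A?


Aᶜ = U \ A = elements in U but not in A
U = {1, 2, 3, 4, 5, 6, 7, 8, 9, 10, 11, 12, 13, 14}
A = {2, 3, 4, 5, 6, 7, 8, 9, 10, 11, 12}
Aᶜ = {1, 13, 14}

Aᶜ = {1, 13, 14}


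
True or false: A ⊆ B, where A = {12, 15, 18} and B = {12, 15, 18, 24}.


A ⊆ B means every element of A is in B.
All elements of A are in B.
So A ⊆ B.

Yes, A ⊆ B


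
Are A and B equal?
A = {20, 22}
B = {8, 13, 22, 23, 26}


Two sets are equal iff they have exactly the same elements.
A = {20, 22}
B = {8, 13, 22, 23, 26}
Differences: {8, 13, 20, 23, 26}
A ≠ B

No, A ≠ B


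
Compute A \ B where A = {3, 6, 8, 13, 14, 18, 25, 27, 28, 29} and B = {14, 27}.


A \ B = elements in A but not in B
A = {3, 6, 8, 13, 14, 18, 25, 27, 28, 29}
B = {14, 27}
Remove from A any elements in B
A \ B = {3, 6, 8, 13, 18, 25, 28, 29}

A \ B = {3, 6, 8, 13, 18, 25, 28, 29}


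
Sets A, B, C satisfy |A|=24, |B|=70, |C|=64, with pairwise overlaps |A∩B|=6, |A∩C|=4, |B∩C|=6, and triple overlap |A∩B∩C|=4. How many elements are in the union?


|A∪B∪C| = |A|+|B|+|C| - |A∩B|-|A∩C|-|B∩C| + |A∩B∩C|
= 24+70+64 - 6-4-6 + 4
= 158 - 16 + 4
= 146

|A ∪ B ∪ C| = 146


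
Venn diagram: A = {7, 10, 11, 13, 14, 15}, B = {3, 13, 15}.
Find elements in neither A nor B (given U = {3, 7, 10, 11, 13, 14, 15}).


A = {7, 10, 11, 13, 14, 15}
B = {3, 13, 15}
Region: in neither A nor B (given U = {3, 7, 10, 11, 13, 14, 15})
Elements: ∅

Elements in neither A nor B (given U = {3, 7, 10, 11, 13, 14, 15}): ∅


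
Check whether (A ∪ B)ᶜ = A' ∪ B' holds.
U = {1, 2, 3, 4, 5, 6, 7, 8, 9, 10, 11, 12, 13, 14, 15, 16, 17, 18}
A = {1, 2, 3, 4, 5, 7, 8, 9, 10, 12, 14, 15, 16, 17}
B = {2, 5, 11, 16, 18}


LHS: A ∪ B = {1, 2, 3, 4, 5, 7, 8, 9, 10, 11, 12, 14, 15, 16, 17, 18}
(A ∪ B)' = U \ (A ∪ B) = {6, 13}
A' = {6, 11, 13, 18}, B' = {1, 3, 4, 6, 7, 8, 9, 10, 12, 13, 14, 15, 17}
Claimed RHS: A' ∪ B' = {1, 3, 4, 6, 7, 8, 9, 10, 11, 12, 13, 14, 15, 17, 18}
Identity is INVALID: LHS = {6, 13} but the RHS claimed here equals {1, 3, 4, 6, 7, 8, 9, 10, 11, 12, 13, 14, 15, 17, 18}. The correct form is (A ∪ B)' = A' ∩ B'.

Identity is invalid: (A ∪ B)' = {6, 13} but A' ∪ B' = {1, 3, 4, 6, 7, 8, 9, 10, 11, 12, 13, 14, 15, 17, 18}. The correct De Morgan law is (A ∪ B)' = A' ∩ B'.


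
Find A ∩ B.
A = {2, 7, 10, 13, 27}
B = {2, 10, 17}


A ∩ B = elements in both A and B
A = {2, 7, 10, 13, 27}
B = {2, 10, 17}
A ∩ B = {2, 10}

A ∩ B = {2, 10}


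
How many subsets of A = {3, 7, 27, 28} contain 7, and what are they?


A subset of A contains 7 iff the remaining 3 elements form any subset of A \ {7}.
Count: 2^(n-1) = 2^3 = 8
Subsets containing 7: {7}, {3, 7}, {7, 27}, {7, 28}, {3, 7, 27}, {3, 7, 28}, {7, 27, 28}, {3, 7, 27, 28}

Subsets containing 7 (8 total): {7}, {3, 7}, {7, 27}, {7, 28}, {3, 7, 27}, {3, 7, 28}, {7, 27, 28}, {3, 7, 27, 28}


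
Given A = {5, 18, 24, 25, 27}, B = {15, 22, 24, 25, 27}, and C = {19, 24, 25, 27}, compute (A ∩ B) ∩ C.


A ∩ B = {24, 25, 27}
(A ∩ B) ∩ C = {24, 25, 27}

A ∩ B ∩ C = {24, 25, 27}


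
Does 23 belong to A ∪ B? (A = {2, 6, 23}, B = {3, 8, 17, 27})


A = {2, 6, 23}, B = {3, 8, 17, 27}
A ∪ B = all elements in A or B
A ∪ B = {2, 3, 6, 8, 17, 23, 27}
Checking if 23 ∈ A ∪ B
23 is in A ∪ B → True

23 ∈ A ∪ B


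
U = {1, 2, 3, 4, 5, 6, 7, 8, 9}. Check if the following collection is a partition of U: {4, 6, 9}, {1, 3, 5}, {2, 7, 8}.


A partition requires: (1) non-empty parts, (2) pairwise disjoint, (3) union = U
Parts: {4, 6, 9}, {1, 3, 5}, {2, 7, 8}
Union of parts: {1, 2, 3, 4, 5, 6, 7, 8, 9}
U = {1, 2, 3, 4, 5, 6, 7, 8, 9}
All non-empty? True
Pairwise disjoint? True
Covers U? True

Yes, valid partition


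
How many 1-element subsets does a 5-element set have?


C(n,k) = n! / (k!(n-k)!)
C(5,1) = 5! / (1!4!)
= 5

C(5,1) = 5


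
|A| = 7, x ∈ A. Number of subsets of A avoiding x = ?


Subsets of A avoiding x are subsets of A \ {x}, which has 6 elements.
Count = 2^(n-1) = 2^6
= 64

Number of subsets avoiding x = 64


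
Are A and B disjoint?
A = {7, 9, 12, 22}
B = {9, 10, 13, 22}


Disjoint means A ∩ B = ∅.
A ∩ B = {9, 22}
A ∩ B ≠ ∅, so A and B are NOT disjoint.

No, A and B are not disjoint (A ∩ B = {9, 22})


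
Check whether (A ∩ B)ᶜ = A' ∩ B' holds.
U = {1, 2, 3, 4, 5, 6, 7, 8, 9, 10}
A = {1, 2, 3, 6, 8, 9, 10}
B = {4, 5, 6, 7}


LHS: A ∩ B = {6}
(A ∩ B)' = U \ (A ∩ B) = {1, 2, 3, 4, 5, 7, 8, 9, 10}
A' = {4, 5, 7}, B' = {1, 2, 3, 8, 9, 10}
Claimed RHS: A' ∩ B' = ∅
Identity is INVALID: LHS = {1, 2, 3, 4, 5, 7, 8, 9, 10} but the RHS claimed here equals ∅. The correct form is (A ∩ B)' = A' ∪ B'.

Identity is invalid: (A ∩ B)' = {1, 2, 3, 4, 5, 7, 8, 9, 10} but A' ∩ B' = ∅. The correct De Morgan law is (A ∩ B)' = A' ∪ B'.


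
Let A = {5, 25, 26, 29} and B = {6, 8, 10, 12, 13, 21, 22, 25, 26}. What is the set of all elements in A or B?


A ∪ B = all elements in A or B (or both)
A = {5, 25, 26, 29}
B = {6, 8, 10, 12, 13, 21, 22, 25, 26}
A ∪ B = {5, 6, 8, 10, 12, 13, 21, 22, 25, 26, 29}

A ∪ B = {5, 6, 8, 10, 12, 13, 21, 22, 25, 26, 29}


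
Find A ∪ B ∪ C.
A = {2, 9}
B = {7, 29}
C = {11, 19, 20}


A ∪ B = {2, 7, 9, 29}
(A ∪ B) ∪ C = {2, 7, 9, 11, 19, 20, 29}

A ∪ B ∪ C = {2, 7, 9, 11, 19, 20, 29}


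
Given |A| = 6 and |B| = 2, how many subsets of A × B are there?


A relation from A to B is any subset of A × B.
|A × B| = 6 × 2 = 12
# relations = 2^|A × B| = 2^12 = 4096

Number of relations = 4096


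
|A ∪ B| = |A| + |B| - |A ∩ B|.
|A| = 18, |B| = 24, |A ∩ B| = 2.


|A ∪ B| = |A| + |B| - |A ∩ B|
= 18 + 24 - 2
= 40

|A ∪ B| = 40


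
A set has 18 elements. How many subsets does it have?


Number of subsets = 2^n
= 2^18
= 262144

|P(A)| = 262144


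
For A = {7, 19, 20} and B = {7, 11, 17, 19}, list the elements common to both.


A ∩ B = elements in both A and B
A = {7, 19, 20}
B = {7, 11, 17, 19}
A ∩ B = {7, 19}

A ∩ B = {7, 19}


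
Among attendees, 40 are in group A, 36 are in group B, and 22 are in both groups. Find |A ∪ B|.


|A ∪ B| = |A| + |B| - |A ∩ B|
= 40 + 36 - 22
= 54

|A ∪ B| = 54


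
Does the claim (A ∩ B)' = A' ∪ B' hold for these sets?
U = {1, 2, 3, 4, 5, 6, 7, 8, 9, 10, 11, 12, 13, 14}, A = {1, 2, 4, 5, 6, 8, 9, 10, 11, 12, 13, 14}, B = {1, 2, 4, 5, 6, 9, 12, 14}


LHS: A ∩ B = {1, 2, 4, 5, 6, 9, 12, 14}
(A ∩ B)' = U \ (A ∩ B) = {3, 7, 8, 10, 11, 13}
A' = {3, 7}, B' = {3, 7, 8, 10, 11, 13}
Claimed RHS: A' ∪ B' = {3, 7, 8, 10, 11, 13}
Identity is VALID: LHS = RHS = {3, 7, 8, 10, 11, 13} ✓

Identity is valid. (A ∩ B)' = A' ∪ B' = {3, 7, 8, 10, 11, 13}


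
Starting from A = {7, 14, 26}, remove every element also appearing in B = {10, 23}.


A \ B = elements in A but not in B
A = {7, 14, 26}
B = {10, 23}
Remove from A any elements in B
A \ B = {7, 14, 26}

A \ B = {7, 14, 26}


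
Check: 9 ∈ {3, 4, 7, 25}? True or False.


A = {3, 4, 7, 25}
Checking if 9 is in A
9 is not in A → False

9 ∉ A


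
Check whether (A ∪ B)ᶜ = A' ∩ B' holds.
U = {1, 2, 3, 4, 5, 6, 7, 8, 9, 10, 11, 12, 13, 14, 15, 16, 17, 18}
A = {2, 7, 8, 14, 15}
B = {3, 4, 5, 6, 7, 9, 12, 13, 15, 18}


LHS: A ∪ B = {2, 3, 4, 5, 6, 7, 8, 9, 12, 13, 14, 15, 18}
(A ∪ B)' = U \ (A ∪ B) = {1, 10, 11, 16, 17}
A' = {1, 3, 4, 5, 6, 9, 10, 11, 12, 13, 16, 17, 18}, B' = {1, 2, 8, 10, 11, 14, 16, 17}
Claimed RHS: A' ∩ B' = {1, 10, 11, 16, 17}
Identity is VALID: LHS = RHS = {1, 10, 11, 16, 17} ✓

Identity is valid. (A ∪ B)' = A' ∩ B' = {1, 10, 11, 16, 17}


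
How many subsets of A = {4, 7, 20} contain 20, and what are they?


A subset of A contains 20 iff the remaining 2 elements form any subset of A \ {20}.
Count: 2^(n-1) = 2^2 = 4
Subsets containing 20: {20}, {4, 20}, {7, 20}, {4, 7, 20}

Subsets containing 20 (4 total): {20}, {4, 20}, {7, 20}, {4, 7, 20}


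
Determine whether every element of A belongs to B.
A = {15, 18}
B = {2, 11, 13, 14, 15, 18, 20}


A ⊆ B means every element of A is in B.
All elements of A are in B.
So A ⊆ B.

Yes, A ⊆ B


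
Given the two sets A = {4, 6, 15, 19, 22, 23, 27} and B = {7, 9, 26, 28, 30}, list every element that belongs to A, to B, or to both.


A ∪ B = all elements in A or B (or both)
A = {4, 6, 15, 19, 22, 23, 27}
B = {7, 9, 26, 28, 30}
A ∪ B = {4, 6, 7, 9, 15, 19, 22, 23, 26, 27, 28, 30}

A ∪ B = {4, 6, 7, 9, 15, 19, 22, 23, 26, 27, 28, 30}


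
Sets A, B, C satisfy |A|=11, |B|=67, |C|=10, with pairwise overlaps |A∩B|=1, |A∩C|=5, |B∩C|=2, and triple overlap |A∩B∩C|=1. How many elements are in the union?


|A∪B∪C| = |A|+|B|+|C| - |A∩B|-|A∩C|-|B∩C| + |A∩B∩C|
= 11+67+10 - 1-5-2 + 1
= 88 - 8 + 1
= 81

|A ∪ B ∪ C| = 81


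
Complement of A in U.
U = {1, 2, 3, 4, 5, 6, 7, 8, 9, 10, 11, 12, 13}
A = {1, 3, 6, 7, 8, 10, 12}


Aᶜ = U \ A = elements in U but not in A
U = {1, 2, 3, 4, 5, 6, 7, 8, 9, 10, 11, 12, 13}
A = {1, 3, 6, 7, 8, 10, 12}
Aᶜ = {2, 4, 5, 9, 11, 13}

Aᶜ = {2, 4, 5, 9, 11, 13}


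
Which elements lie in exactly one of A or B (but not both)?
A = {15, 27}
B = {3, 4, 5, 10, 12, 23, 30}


A △ B = (A \ B) ∪ (B \ A) = elements in exactly one of A or B
A \ B = {15, 27}
B \ A = {3, 4, 5, 10, 12, 23, 30}
A △ B = {3, 4, 5, 10, 12, 15, 23, 27, 30}

A △ B = {3, 4, 5, 10, 12, 15, 23, 27, 30}


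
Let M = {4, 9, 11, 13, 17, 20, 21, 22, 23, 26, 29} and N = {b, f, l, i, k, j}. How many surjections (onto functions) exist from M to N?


n = |M| = 11, k = |N| = 6. Surjections via inclusion-exclusion:
S(n,k) = Σ(-1)^i × C(k,i) × (k-i)^n, i=0 to k
i=0: (-1)^0×C(6,0)×6^11 = 362797056
i=1: (-1)^1×C(6,1)×5^11 = -292968750
i=2: (-1)^2×C(6,2)×4^11 = 62914560
i=3: (-1)^3×C(6,3)×3^11 = -3542940
i=4: (-1)^4×C(6,4)×2^11 = 30720
i=5: (-1)^5×C(6,5)×1^11 = -6
i=6: (-1)^6×C(6,6)×0^11 = 0
Total = 129230640

Number of surjections = 129230640


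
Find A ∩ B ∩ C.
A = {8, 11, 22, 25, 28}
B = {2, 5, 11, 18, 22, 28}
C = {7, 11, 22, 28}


A ∩ B = {11, 22, 28}
(A ∩ B) ∩ C = {11, 22, 28}

A ∩ B ∩ C = {11, 22, 28}


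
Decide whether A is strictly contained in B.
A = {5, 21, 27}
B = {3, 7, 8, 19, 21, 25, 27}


A ⊂ B requires: A ⊆ B AND A ≠ B.
A ⊆ B? No
A ⊄ B, so A is not a proper subset.

No, A is not a proper subset of B


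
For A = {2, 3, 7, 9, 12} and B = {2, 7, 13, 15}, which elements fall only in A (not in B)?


A = {2, 3, 7, 9, 12}
B = {2, 7, 13, 15}
Region: only in A (not in B)
Elements: {3, 9, 12}

Elements only in A (not in B): {3, 9, 12}


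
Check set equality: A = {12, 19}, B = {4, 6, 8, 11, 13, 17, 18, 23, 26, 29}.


Two sets are equal iff they have exactly the same elements.
A = {12, 19}
B = {4, 6, 8, 11, 13, 17, 18, 23, 26, 29}
Differences: {4, 6, 8, 11, 12, 13, 17, 18, 19, 23, 26, 29}
A ≠ B

No, A ≠ B


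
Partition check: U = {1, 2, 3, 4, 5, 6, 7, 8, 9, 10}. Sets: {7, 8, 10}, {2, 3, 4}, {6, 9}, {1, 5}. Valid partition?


A partition requires: (1) non-empty parts, (2) pairwise disjoint, (3) union = U
Parts: {7, 8, 10}, {2, 3, 4}, {6, 9}, {1, 5}
Union of parts: {1, 2, 3, 4, 5, 6, 7, 8, 9, 10}
U = {1, 2, 3, 4, 5, 6, 7, 8, 9, 10}
All non-empty? True
Pairwise disjoint? True
Covers U? True

Yes, valid partition


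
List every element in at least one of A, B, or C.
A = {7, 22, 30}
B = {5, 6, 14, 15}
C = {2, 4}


A ∪ B = {5, 6, 7, 14, 15, 22, 30}
(A ∪ B) ∪ C = {2, 4, 5, 6, 7, 14, 15, 22, 30}

A ∪ B ∪ C = {2, 4, 5, 6, 7, 14, 15, 22, 30}


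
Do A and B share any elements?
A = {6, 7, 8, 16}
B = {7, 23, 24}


Disjoint means A ∩ B = ∅.
A ∩ B = {7}
A ∩ B ≠ ∅, so A and B are NOT disjoint.

Yes — A and B share the element(s) of A ∩ B = {7}, so they are not disjoint


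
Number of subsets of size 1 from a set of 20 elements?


C(n,k) = n! / (k!(n-k)!)
C(20,1) = 20! / (1!19!)
= 20

C(20,1) = 20


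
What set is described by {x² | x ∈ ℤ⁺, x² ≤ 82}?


Checking each candidate:
Condition: positive perfect squares ≤ 82
Result = {1, 4, 9, 16, 25, 36, 49, 64, 81}

{1, 4, 9, 16, 25, 36, 49, 64, 81}


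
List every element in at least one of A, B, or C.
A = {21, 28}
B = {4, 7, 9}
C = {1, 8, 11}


A ∪ B = {4, 7, 9, 21, 28}
(A ∪ B) ∪ C = {1, 4, 7, 8, 9, 11, 21, 28}

A ∪ B ∪ C = {1, 4, 7, 8, 9, 11, 21, 28}


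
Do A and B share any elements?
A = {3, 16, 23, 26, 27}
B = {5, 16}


Disjoint means A ∩ B = ∅.
A ∩ B = {16}
A ∩ B ≠ ∅, so A and B are NOT disjoint.

Yes — A and B share the element(s) of A ∩ B = {16}, so they are not disjoint


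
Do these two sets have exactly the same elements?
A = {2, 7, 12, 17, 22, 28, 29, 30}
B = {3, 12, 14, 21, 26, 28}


Two sets are equal iff they have exactly the same elements.
A = {2, 7, 12, 17, 22, 28, 29, 30}
B = {3, 12, 14, 21, 26, 28}
Differences: {2, 3, 7, 14, 17, 21, 22, 26, 29, 30}
A ≠ B

No, A ≠ B


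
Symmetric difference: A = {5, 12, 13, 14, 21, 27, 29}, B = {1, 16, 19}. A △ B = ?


A △ B = (A \ B) ∪ (B \ A) = elements in exactly one of A or B
A \ B = {5, 12, 13, 14, 21, 27, 29}
B \ A = {1, 16, 19}
A △ B = {1, 5, 12, 13, 14, 16, 19, 21, 27, 29}

A △ B = {1, 5, 12, 13, 14, 16, 19, 21, 27, 29}


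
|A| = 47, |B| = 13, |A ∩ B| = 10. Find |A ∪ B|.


|A ∪ B| = |A| + |B| - |A ∩ B|
= 47 + 13 - 10
= 50

|A ∪ B| = 50


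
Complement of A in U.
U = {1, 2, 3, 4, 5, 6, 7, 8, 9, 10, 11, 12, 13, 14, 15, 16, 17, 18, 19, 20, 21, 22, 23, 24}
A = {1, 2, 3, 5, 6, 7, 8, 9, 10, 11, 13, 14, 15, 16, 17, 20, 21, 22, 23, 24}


Aᶜ = U \ A = elements in U but not in A
U = {1, 2, 3, 4, 5, 6, 7, 8, 9, 10, 11, 12, 13, 14, 15, 16, 17, 18, 19, 20, 21, 22, 23, 24}
A = {1, 2, 3, 5, 6, 7, 8, 9, 10, 11, 13, 14, 15, 16, 17, 20, 21, 22, 23, 24}
Aᶜ = {4, 12, 18, 19}

Aᶜ = {4, 12, 18, 19}


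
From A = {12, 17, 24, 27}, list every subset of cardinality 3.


|A| = 4, so A has C(4,3) = 4 subsets of size 3.
Enumerate by choosing 3 elements from A at a time:
{12, 17, 24}, {12, 17, 27}, {12, 24, 27}, {17, 24, 27}

3-element subsets (4 total): {12, 17, 24}, {12, 17, 27}, {12, 24, 27}, {17, 24, 27}


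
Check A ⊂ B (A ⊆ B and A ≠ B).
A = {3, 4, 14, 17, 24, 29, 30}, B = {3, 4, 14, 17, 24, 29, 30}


A ⊂ B requires: A ⊆ B AND A ≠ B.
A ⊆ B? Yes
A = B? Yes
A = B, so A is not a PROPER subset.

No, A is not a proper subset of B


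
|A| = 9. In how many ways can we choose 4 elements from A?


C(n,k) = n! / (k!(n-k)!)
C(9,4) = 9! / (4!5!)
= 126

C(9,4) = 126


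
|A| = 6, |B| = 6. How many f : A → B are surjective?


n = |A| = 6, k = |B| = 6. Surjections via inclusion-exclusion:
S(n,k) = Σ(-1)^i × C(k,i) × (k-i)^n, i=0 to k
i=0: (-1)^0×C(6,0)×6^6 = 46656
i=1: (-1)^1×C(6,1)×5^6 = -93750
i=2: (-1)^2×C(6,2)×4^6 = 61440
i=3: (-1)^3×C(6,3)×3^6 = -14580
i=4: (-1)^4×C(6,4)×2^6 = 960
i=5: (-1)^5×C(6,5)×1^6 = -6
i=6: (-1)^6×C(6,6)×0^6 = 0
Total = 720

Number of surjections = 720


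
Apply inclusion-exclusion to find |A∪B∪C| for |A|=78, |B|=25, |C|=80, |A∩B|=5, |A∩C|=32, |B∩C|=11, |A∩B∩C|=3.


|A∪B∪C| = |A|+|B|+|C| - |A∩B|-|A∩C|-|B∩C| + |A∩B∩C|
= 78+25+80 - 5-32-11 + 3
= 183 - 48 + 3
= 138

|A ∪ B ∪ C| = 138


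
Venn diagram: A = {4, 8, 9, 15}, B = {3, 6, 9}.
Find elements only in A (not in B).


A = {4, 8, 9, 15}
B = {3, 6, 9}
Region: only in A (not in B)
Elements: {4, 8, 15}

Elements only in A (not in B): {4, 8, 15}


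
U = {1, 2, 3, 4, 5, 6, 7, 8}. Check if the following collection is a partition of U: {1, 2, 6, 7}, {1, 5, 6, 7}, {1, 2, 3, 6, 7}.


A partition requires: (1) non-empty parts, (2) pairwise disjoint, (3) union = U
Parts: {1, 2, 6, 7}, {1, 5, 6, 7}, {1, 2, 3, 6, 7}
Union of parts: {1, 2, 3, 5, 6, 7}
U = {1, 2, 3, 4, 5, 6, 7, 8}
All non-empty? True
Pairwise disjoint? False
Covers U? False

No, not a valid partition


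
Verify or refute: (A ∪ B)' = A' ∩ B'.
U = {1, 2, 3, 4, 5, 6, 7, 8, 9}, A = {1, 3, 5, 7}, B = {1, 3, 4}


LHS: A ∪ B = {1, 3, 4, 5, 7}
(A ∪ B)' = U \ (A ∪ B) = {2, 6, 8, 9}
A' = {2, 4, 6, 8, 9}, B' = {2, 5, 6, 7, 8, 9}
Claimed RHS: A' ∩ B' = {2, 6, 8, 9}
Identity is VALID: LHS = RHS = {2, 6, 8, 9} ✓

Identity is valid. (A ∪ B)' = A' ∩ B' = {2, 6, 8, 9}


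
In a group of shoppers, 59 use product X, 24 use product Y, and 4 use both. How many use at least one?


|A ∪ B| = |A| + |B| - |A ∩ B|
= 59 + 24 - 4
= 79

|A ∪ B| = 79


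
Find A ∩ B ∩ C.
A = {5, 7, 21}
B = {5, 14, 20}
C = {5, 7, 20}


A ∩ B = {5}
(A ∩ B) ∩ C = {5}

A ∩ B ∩ C = {5}


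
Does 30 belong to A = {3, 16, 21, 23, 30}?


A = {3, 16, 21, 23, 30}
Checking if 30 is in A
30 is in A → True

30 ∈ A


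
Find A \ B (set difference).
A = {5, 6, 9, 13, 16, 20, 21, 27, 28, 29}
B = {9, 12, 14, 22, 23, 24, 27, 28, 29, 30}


A \ B = elements in A but not in B
A = {5, 6, 9, 13, 16, 20, 21, 27, 28, 29}
B = {9, 12, 14, 22, 23, 24, 27, 28, 29, 30}
Remove from A any elements in B
A \ B = {5, 6, 13, 16, 20, 21}

A \ B = {5, 6, 13, 16, 20, 21}


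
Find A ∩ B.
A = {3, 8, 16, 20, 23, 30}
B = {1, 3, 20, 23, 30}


A ∩ B = elements in both A and B
A = {3, 8, 16, 20, 23, 30}
B = {1, 3, 20, 23, 30}
A ∩ B = {3, 20, 23, 30}

A ∩ B = {3, 20, 23, 30}


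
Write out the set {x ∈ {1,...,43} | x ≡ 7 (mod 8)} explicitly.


Checking each candidate:
Condition: x in {1,...,43} with x ≡ 7 (mod 8)
Result = {7, 15, 23, 31, 39}

{7, 15, 23, 31, 39}


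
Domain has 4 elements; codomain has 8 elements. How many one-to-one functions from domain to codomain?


An injection sends each of |A| = 4 inputs to a distinct output in B.
# injections = |B|·(|B|-1)·…·(|B|-|A|+1) = 8! / (8 - 4)!
= 8 × 7 × 6 × 5
= 1680

Number of injections = 1680


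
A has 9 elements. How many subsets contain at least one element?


Total subsets = 2^n = 2^9 = 512
Non-empty subsets exclude the empty set: 2^n - 1
= 512 - 1
= 511

Number of non-empty subsets = 511


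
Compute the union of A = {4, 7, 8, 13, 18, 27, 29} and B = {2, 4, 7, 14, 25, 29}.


A ∪ B = all elements in A or B (or both)
A = {4, 7, 8, 13, 18, 27, 29}
B = {2, 4, 7, 14, 25, 29}
A ∪ B = {2, 4, 7, 8, 13, 14, 18, 25, 27, 29}

A ∪ B = {2, 4, 7, 8, 13, 14, 18, 25, 27, 29}


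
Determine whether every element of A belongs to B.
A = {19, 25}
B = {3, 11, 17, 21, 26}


A ⊆ B means every element of A is in B.
Elements in A not in B: {19, 25}
So A ⊄ B.

No, A ⊄ B


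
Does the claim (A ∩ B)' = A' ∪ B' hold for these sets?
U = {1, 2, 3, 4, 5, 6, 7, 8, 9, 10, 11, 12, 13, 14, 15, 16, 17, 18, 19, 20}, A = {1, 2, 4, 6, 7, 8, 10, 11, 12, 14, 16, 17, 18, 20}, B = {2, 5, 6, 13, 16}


LHS: A ∩ B = {2, 6, 16}
(A ∩ B)' = U \ (A ∩ B) = {1, 3, 4, 5, 7, 8, 9, 10, 11, 12, 13, 14, 15, 17, 18, 19, 20}
A' = {3, 5, 9, 13, 15, 19}, B' = {1, 3, 4, 7, 8, 9, 10, 11, 12, 14, 15, 17, 18, 19, 20}
Claimed RHS: A' ∪ B' = {1, 3, 4, 5, 7, 8, 9, 10, 11, 12, 13, 14, 15, 17, 18, 19, 20}
Identity is VALID: LHS = RHS = {1, 3, 4, 5, 7, 8, 9, 10, 11, 12, 13, 14, 15, 17, 18, 19, 20} ✓

Identity is valid. (A ∩ B)' = A' ∪ B' = {1, 3, 4, 5, 7, 8, 9, 10, 11, 12, 13, 14, 15, 17, 18, 19, 20}


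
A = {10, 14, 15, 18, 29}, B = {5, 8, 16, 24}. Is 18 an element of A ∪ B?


A = {10, 14, 15, 18, 29}, B = {5, 8, 16, 24}
A ∪ B = all elements in A or B
A ∪ B = {5, 8, 10, 14, 15, 16, 18, 24, 29}
Checking if 18 ∈ A ∪ B
18 is in A ∪ B → True

18 ∈ A ∪ B


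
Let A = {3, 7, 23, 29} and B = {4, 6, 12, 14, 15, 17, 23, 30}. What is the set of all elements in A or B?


A ∪ B = all elements in A or B (or both)
A = {3, 7, 23, 29}
B = {4, 6, 12, 14, 15, 17, 23, 30}
A ∪ B = {3, 4, 6, 7, 12, 14, 15, 17, 23, 29, 30}

A ∪ B = {3, 4, 6, 7, 12, 14, 15, 17, 23, 29, 30}


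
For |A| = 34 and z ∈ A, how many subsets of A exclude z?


Subsets of A avoiding z are subsets of A \ {z}, which has 33 elements.
Count = 2^(n-1) = 2^33
= 8589934592

Number of subsets avoiding z = 8589934592


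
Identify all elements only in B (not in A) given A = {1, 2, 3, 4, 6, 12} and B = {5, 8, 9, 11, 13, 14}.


A = {1, 2, 3, 4, 6, 12}
B = {5, 8, 9, 11, 13, 14}
Region: only in B (not in A)
Elements: {5, 8, 9, 11, 13, 14}

Elements only in B (not in A): {5, 8, 9, 11, 13, 14}


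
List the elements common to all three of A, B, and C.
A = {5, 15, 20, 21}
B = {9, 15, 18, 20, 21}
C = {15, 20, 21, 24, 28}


A ∩ B = {15, 20, 21}
(A ∩ B) ∩ C = {15, 20, 21}

A ∩ B ∩ C = {15, 20, 21}


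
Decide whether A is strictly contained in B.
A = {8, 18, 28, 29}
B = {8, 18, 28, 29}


A ⊂ B requires: A ⊆ B AND A ≠ B.
A ⊆ B? Yes
A = B? Yes
A = B, so A is not a PROPER subset.

No, A is not a proper subset of B


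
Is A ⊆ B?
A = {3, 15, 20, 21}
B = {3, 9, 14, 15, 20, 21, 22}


A ⊆ B means every element of A is in B.
All elements of A are in B.
So A ⊆ B.

Yes, A ⊆ B


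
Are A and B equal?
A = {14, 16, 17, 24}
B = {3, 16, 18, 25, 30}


Two sets are equal iff they have exactly the same elements.
A = {14, 16, 17, 24}
B = {3, 16, 18, 25, 30}
Differences: {3, 14, 17, 18, 24, 25, 30}
A ≠ B

No, A ≠ B


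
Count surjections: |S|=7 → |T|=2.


n = |S| = 7, k = |T| = 2. Surjections via inclusion-exclusion:
S(n,k) = Σ(-1)^i × C(k,i) × (k-i)^n, i=0 to k
i=0: (-1)^0×C(2,0)×2^7 = 128
i=1: (-1)^1×C(2,1)×1^7 = -2
i=2: (-1)^2×C(2,2)×0^7 = 0
Total = 126

Number of surjections = 126


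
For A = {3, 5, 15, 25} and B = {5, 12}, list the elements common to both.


A ∩ B = elements in both A and B
A = {3, 5, 15, 25}
B = {5, 12}
A ∩ B = {5}

A ∩ B = {5}


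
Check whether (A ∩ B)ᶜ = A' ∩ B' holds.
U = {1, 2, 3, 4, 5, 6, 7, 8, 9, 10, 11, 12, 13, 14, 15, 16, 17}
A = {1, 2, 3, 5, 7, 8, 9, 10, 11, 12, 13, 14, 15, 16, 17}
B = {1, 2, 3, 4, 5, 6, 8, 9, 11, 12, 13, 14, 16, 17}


LHS: A ∩ B = {1, 2, 3, 5, 8, 9, 11, 12, 13, 14, 16, 17}
(A ∩ B)' = U \ (A ∩ B) = {4, 6, 7, 10, 15}
A' = {4, 6}, B' = {7, 10, 15}
Claimed RHS: A' ∩ B' = ∅
Identity is INVALID: LHS = {4, 6, 7, 10, 15} but the RHS claimed here equals ∅. The correct form is (A ∩ B)' = A' ∪ B'.

Identity is invalid: (A ∩ B)' = {4, 6, 7, 10, 15} but A' ∩ B' = ∅. The correct De Morgan law is (A ∩ B)' = A' ∪ B'.
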